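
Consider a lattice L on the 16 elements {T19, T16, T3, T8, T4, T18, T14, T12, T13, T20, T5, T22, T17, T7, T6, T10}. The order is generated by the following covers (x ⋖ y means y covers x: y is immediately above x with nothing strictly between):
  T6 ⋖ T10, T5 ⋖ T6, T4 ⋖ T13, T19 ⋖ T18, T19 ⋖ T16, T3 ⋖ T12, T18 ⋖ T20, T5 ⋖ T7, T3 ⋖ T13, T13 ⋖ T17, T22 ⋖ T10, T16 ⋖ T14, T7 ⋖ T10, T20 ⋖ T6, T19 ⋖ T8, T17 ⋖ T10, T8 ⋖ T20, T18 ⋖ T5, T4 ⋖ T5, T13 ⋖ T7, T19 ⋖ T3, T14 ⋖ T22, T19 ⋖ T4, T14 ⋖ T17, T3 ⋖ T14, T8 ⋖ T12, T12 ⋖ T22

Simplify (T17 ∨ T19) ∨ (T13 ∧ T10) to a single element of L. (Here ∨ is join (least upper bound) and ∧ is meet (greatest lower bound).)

T17 ∨ T19 = T17
T13 ∧ T10 = T13
T17 ∨ T13 = T17

T17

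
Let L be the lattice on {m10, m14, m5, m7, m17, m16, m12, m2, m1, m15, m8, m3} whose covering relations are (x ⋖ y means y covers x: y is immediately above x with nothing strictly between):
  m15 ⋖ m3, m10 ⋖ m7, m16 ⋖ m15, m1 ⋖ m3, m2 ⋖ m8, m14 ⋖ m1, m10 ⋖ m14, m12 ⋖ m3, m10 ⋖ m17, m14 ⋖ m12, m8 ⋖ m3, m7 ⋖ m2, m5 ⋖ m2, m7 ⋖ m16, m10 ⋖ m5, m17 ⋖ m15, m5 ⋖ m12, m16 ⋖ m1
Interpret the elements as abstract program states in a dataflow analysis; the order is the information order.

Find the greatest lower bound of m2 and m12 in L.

m5

Common lower bounds of {m2, m12}: m10, m5.
The greatest among these is m5.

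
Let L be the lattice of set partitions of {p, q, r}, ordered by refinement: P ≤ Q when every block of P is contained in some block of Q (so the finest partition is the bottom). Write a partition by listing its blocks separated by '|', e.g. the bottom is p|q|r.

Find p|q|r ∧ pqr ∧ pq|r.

p|q|r

Common lower bounds of {p|q|r, pqr, pq|r}: p|q|r.
The greatest among these is p|q|r.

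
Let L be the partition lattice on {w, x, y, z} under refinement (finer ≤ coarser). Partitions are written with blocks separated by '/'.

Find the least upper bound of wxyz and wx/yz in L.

wxyz

The join of wxyz and wx/yz merges any blocks that overlap across the partitions, giving wxyz.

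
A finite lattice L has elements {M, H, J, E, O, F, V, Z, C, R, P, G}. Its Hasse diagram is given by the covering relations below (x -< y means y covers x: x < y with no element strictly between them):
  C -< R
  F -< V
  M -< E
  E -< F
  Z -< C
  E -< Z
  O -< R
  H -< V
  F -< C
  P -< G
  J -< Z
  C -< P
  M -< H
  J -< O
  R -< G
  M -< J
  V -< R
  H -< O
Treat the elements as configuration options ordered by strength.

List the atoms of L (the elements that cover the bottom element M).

The atoms are exactly the elements that cover M: E, H, J.

E, H, J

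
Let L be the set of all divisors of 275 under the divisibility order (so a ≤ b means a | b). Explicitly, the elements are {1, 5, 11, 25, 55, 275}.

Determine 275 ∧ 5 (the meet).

5

In the divisibility order, the meet is the greatest common divisor: gcd(275, 5) = 5.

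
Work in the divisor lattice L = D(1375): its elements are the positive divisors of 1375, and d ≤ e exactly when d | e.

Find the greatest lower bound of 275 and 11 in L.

11

In the divisibility order, the meet is the greatest common divisor: gcd(275, 11) = 11.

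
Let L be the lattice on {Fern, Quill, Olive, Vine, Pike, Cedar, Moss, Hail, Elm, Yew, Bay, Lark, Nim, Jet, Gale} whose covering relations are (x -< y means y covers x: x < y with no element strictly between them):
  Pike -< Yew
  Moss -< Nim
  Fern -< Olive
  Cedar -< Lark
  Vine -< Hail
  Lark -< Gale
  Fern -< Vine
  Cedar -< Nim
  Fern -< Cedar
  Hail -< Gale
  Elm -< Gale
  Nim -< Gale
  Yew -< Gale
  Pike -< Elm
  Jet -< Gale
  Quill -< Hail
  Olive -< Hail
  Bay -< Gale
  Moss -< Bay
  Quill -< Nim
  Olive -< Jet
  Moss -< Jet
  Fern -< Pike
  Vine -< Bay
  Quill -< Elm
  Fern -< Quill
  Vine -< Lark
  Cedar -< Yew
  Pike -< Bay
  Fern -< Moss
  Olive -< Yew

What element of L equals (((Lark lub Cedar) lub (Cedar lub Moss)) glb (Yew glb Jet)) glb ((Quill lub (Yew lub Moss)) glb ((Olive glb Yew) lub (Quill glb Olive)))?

Olive

Lark ∨ Cedar = Lark
Cedar ∨ Moss = Nim
Lark ∨ Nim = Gale
Yew ∧ Jet = Olive
Gale ∧ Olive = Olive
Yew ∨ Moss = Gale
Quill ∨ Gale = Gale
Olive ∧ Yew = Olive
Quill ∧ Olive = Fern
Olive ∨ Fern = Olive
Gale ∧ Olive = Olive
Olive ∧ Olive = Olive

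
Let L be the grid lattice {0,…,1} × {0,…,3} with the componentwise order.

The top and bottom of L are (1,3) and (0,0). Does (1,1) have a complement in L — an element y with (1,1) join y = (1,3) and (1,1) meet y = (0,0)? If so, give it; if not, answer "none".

none

For every candidate y, either (1,1) ∨ y ≠ (1,3) or (1,1) ∧ y ≠ (0,0); no complement exists.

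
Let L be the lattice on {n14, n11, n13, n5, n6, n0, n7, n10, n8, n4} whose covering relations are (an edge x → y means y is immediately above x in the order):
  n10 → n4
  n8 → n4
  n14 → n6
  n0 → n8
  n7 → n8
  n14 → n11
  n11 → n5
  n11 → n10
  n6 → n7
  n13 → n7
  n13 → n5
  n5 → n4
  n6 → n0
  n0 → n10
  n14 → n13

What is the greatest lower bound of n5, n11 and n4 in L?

n11

Common lower bounds of {n5, n11, n4}: n11, n14.
The greatest among these is n11.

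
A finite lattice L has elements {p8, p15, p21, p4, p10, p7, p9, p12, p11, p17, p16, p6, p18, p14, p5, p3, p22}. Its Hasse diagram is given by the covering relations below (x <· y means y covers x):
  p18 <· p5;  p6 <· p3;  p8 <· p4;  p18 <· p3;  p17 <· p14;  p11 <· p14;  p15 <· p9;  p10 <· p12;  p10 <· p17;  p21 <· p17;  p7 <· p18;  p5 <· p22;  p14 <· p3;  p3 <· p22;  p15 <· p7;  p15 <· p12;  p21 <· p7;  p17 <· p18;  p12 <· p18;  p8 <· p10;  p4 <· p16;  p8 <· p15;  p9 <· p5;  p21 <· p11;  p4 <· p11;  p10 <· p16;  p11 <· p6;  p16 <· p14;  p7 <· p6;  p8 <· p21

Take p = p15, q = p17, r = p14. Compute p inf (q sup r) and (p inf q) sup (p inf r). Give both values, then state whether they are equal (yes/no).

q sup r = p14, so p inf (q sup r) = p15 inf p14 = p8.
p inf q = p8 and p inf r = p8, so (p inf q) sup (p inf r) = p8 sup p8 = p8.
Equal: yes.

p8; p8; yes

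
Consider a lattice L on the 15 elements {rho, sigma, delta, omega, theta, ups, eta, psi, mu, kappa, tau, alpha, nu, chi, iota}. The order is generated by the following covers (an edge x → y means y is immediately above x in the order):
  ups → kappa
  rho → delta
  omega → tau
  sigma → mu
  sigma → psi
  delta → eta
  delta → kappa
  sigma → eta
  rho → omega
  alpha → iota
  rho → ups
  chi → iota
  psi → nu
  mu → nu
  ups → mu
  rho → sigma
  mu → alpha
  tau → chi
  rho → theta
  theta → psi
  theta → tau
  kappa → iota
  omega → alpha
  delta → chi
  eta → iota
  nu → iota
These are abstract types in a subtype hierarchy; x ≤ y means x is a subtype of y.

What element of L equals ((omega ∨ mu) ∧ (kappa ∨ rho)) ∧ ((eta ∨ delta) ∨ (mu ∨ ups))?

omega ∨ mu = alpha
kappa ∨ rho = kappa
alpha ∧ kappa = ups
eta ∨ delta = eta
mu ∨ ups = mu
eta ∨ mu = iota
ups ∧ iota = ups

ups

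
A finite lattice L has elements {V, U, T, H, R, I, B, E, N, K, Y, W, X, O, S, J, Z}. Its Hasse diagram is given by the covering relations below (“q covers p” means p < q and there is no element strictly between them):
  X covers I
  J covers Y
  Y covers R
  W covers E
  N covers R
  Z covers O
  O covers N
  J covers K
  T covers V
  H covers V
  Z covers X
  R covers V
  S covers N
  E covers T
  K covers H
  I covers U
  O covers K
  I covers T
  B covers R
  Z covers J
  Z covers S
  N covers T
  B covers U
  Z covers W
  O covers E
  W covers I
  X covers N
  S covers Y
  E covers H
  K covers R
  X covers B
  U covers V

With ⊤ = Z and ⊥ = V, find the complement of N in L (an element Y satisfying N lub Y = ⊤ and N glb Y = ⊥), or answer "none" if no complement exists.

For every candidate Y, either N ∨ Y ≠ Z or N ∧ Y ≠ V; no complement exists.

none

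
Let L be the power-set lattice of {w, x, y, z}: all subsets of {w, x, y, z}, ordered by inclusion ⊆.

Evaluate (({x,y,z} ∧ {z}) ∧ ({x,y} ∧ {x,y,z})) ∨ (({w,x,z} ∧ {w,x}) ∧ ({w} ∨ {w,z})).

{w}

{x,y,z} ∧ {z} = {z}
{x,y} ∧ {x,y,z} = {x,y}
{z} ∧ {x,y} = ∅
{w,x,z} ∧ {w,x} = {w,x}
{w} ∨ {w,z} = {w,z}
{w,x} ∧ {w,z} = {w}
∅ ∨ {w} = {w}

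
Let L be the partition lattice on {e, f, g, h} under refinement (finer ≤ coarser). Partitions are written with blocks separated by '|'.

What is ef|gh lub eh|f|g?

efgh

Common upper bounds of {ef|gh, eh|f|g}: efgh.
The least among these is efgh.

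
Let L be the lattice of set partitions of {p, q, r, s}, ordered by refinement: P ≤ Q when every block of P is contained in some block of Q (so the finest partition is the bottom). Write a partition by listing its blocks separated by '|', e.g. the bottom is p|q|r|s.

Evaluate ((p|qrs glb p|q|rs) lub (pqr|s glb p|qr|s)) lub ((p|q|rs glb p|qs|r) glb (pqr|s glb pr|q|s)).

p|qrs

p|qrs ∧ p|q|rs = p|q|rs
pqr|s ∧ p|qr|s = p|qr|s
p|q|rs ∨ p|qr|s = p|qrs
p|q|rs ∧ p|qs|r = p|q|r|s
pqr|s ∧ pr|q|s = pr|q|s
p|q|r|s ∧ pr|q|s = p|q|r|s
p|qrs ∨ p|q|r|s = p|qrs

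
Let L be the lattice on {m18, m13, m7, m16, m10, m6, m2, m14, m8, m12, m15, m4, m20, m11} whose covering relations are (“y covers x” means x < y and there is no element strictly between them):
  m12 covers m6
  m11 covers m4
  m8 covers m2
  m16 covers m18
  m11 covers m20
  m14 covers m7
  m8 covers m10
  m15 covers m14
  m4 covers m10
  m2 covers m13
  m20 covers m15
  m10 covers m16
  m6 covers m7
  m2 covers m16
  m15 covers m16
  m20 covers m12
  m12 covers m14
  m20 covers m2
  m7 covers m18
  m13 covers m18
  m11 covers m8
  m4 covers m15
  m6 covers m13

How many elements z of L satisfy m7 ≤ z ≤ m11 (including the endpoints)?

The interval [m7, m11] = {m11, m12, m14, m15, m20, m4, m6, m7}, which has 8 elements.

8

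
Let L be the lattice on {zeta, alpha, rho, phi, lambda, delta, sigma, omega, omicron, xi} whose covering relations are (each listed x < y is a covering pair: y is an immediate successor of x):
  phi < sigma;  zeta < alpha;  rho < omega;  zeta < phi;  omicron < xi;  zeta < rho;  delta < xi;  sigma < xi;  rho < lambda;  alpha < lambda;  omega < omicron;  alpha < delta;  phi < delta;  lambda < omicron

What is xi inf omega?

omega

Common lower bounds of {xi, omega}: omega, rho, zeta.
The greatest among these is omega.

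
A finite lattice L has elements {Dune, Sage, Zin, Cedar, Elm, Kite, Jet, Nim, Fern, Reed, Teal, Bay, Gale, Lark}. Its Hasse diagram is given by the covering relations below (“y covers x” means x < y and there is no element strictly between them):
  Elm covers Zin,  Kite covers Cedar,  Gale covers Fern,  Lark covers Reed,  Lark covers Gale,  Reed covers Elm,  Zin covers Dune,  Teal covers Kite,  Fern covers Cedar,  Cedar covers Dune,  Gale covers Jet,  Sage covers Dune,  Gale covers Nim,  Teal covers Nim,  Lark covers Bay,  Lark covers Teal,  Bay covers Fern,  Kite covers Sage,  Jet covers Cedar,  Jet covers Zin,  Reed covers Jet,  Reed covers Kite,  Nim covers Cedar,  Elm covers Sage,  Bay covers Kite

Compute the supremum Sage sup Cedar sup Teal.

Teal

Common upper bounds of {Sage, Cedar, Teal}: Lark, Teal.
The least among these is Teal.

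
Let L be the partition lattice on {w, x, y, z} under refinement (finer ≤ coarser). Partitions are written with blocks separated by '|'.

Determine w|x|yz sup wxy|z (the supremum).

Common upper bounds of {w|x|yz, wxy|z}: wxyz.
The least among these is wxyz.

wxyz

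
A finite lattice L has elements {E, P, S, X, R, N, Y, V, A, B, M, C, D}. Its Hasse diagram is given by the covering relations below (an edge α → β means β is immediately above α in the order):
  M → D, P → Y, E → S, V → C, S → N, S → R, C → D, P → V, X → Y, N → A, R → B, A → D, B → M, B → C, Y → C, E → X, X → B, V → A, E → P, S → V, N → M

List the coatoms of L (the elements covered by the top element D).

The coatoms are exactly the elements covered by D: A, C, M.

A, C, M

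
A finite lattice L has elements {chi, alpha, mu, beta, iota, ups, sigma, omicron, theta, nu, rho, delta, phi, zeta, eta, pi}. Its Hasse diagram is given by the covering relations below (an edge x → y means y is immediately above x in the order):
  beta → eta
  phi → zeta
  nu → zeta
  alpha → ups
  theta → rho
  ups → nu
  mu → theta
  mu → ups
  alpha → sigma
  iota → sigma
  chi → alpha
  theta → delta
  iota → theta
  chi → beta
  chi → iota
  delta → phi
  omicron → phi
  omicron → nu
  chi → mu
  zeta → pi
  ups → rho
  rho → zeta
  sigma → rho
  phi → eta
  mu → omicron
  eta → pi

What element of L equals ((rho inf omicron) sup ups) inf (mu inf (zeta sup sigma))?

rho ∧ omicron = mu
mu ∨ ups = ups
zeta ∨ sigma = zeta
mu ∧ zeta = mu
ups ∧ mu = mu

mu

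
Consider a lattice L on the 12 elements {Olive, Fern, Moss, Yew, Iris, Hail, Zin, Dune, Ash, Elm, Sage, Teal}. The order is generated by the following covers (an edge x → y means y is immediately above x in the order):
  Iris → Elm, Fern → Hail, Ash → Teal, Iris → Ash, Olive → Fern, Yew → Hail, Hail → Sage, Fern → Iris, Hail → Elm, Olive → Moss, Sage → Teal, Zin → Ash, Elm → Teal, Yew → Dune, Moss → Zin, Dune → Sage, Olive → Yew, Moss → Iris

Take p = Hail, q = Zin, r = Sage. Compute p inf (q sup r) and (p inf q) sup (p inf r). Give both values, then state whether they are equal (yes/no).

Hail; Hail; yes

q sup r = Teal, so p inf (q sup r) = Hail inf Teal = Hail.
p inf q = Olive and p inf r = Hail, so (p inf q) sup (p inf r) = Olive sup Hail = Hail.
Equal: yes.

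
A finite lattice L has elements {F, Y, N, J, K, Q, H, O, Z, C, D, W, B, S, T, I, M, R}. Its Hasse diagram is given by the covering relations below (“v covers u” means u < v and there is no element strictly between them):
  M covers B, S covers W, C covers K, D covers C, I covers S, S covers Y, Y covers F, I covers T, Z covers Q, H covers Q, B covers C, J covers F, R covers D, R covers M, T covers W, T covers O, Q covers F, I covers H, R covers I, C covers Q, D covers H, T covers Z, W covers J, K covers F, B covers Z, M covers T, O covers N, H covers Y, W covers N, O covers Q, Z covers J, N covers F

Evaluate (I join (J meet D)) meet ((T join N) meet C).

J ∧ D = F
I ∨ F = I
T ∨ N = T
T ∧ C = Q
I ∧ Q = Q

Q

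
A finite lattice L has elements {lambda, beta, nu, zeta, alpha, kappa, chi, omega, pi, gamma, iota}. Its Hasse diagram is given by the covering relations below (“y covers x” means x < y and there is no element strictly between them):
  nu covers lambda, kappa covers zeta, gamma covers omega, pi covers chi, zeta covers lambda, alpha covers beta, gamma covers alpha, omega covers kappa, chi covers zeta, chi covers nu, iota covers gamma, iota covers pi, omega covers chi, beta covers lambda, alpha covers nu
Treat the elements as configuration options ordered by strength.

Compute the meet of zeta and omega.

Common lower bounds of {zeta, omega}: lambda, zeta.
The greatest among these is zeta.

zeta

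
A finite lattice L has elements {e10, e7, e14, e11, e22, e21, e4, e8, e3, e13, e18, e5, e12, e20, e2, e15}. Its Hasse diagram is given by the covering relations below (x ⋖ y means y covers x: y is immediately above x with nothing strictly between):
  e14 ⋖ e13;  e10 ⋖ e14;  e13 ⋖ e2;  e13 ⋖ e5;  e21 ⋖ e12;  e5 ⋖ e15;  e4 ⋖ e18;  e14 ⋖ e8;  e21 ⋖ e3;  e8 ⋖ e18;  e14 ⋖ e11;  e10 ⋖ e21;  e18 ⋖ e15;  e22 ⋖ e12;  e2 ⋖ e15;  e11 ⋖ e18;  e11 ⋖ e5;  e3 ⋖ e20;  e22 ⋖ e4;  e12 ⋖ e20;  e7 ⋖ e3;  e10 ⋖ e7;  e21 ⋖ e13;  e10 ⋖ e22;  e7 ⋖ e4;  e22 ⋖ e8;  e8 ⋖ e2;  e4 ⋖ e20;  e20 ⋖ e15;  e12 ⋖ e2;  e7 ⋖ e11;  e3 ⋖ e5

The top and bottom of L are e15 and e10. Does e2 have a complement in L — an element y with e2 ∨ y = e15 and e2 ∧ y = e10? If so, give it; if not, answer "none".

e7

Need y with e2 ∨ y = e15 and e2 ∧ y = e10.
Checking each element gives: e7.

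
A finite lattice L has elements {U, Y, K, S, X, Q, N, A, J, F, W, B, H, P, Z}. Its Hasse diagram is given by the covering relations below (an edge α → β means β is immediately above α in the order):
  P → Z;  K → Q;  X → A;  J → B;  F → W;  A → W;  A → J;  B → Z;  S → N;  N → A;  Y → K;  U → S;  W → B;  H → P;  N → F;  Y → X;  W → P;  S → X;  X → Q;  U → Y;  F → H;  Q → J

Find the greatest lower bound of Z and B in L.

B

Common lower bounds of {Z, B}: A, B, F, J, K, N, Q, S, U, W, X, Y.
The greatest among these is B.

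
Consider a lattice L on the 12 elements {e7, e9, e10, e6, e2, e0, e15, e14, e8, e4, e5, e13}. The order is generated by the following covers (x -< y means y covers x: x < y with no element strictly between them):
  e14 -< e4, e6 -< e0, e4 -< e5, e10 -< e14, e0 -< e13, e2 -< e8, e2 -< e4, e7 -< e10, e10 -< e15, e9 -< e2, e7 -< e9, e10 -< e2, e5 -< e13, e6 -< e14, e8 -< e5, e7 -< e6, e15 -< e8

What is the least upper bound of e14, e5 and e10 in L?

Common upper bounds of {e14, e5, e10}: e13, e5.
The least among these is e5.

e5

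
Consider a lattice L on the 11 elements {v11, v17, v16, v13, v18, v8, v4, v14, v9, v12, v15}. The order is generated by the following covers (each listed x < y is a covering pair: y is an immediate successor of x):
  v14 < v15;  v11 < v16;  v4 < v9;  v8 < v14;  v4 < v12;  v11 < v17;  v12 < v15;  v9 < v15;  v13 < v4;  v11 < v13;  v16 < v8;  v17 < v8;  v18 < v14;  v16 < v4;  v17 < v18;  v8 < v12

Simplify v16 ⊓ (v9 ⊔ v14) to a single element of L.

v16

v9 ∨ v14 = v15
v16 ∧ v15 = v16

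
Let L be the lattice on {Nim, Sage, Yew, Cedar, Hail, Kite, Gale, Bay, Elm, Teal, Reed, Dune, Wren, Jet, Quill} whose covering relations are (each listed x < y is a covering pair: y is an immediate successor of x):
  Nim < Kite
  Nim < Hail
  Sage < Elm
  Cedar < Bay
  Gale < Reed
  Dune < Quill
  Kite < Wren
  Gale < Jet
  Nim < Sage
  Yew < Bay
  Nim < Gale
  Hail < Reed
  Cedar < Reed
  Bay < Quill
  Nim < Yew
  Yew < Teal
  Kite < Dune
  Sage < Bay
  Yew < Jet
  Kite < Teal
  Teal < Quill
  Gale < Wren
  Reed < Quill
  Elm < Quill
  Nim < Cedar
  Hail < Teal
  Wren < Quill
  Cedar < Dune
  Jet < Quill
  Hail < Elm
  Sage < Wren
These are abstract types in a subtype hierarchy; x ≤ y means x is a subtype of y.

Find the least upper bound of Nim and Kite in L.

Common upper bounds of {Nim, Kite}: Dune, Kite, Quill, Teal, Wren.
The least among these is Kite.

Kite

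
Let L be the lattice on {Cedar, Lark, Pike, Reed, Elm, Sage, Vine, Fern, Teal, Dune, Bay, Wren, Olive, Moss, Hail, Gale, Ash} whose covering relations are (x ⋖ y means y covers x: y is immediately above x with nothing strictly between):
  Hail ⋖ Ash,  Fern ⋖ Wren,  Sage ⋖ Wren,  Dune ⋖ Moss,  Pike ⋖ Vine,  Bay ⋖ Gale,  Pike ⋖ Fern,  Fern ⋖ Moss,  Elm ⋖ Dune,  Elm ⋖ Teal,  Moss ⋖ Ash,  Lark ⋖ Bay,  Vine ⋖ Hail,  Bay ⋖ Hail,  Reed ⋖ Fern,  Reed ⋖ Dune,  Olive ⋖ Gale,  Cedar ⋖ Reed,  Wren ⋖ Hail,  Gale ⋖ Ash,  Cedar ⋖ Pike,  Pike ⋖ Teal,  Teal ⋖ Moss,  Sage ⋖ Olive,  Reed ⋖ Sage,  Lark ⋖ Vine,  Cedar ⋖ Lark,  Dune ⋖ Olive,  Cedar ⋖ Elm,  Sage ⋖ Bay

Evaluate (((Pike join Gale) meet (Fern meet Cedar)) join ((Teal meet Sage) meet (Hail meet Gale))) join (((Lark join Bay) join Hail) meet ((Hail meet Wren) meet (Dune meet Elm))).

Cedar

Pike ∨ Gale = Ash
Fern ∧ Cedar = Cedar
Ash ∧ Cedar = Cedar
Teal ∧ Sage = Cedar
Hail ∧ Gale = Bay
Cedar ∧ Bay = Cedar
Cedar ∨ Cedar = Cedar
Lark ∨ Bay = Bay
Bay ∨ Hail = Hail
Hail ∧ Wren = Wren
Dune ∧ Elm = Elm
Wren ∧ Elm = Cedar
Hail ∧ Cedar = Cedar
Cedar ∨ Cedar = Cedar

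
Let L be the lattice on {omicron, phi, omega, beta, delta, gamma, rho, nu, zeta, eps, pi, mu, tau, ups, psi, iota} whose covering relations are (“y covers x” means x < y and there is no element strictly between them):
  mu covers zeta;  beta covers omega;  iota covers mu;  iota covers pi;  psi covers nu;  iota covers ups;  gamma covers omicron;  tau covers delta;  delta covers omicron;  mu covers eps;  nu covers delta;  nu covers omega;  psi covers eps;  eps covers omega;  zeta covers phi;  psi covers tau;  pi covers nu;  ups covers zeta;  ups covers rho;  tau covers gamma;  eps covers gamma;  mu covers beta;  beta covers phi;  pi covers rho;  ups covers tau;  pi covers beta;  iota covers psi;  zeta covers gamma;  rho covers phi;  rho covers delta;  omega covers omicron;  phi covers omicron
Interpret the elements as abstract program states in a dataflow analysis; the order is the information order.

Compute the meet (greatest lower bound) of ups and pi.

Common lower bounds of {ups, pi}: delta, omicron, phi, rho.
The greatest among these is rho.

rho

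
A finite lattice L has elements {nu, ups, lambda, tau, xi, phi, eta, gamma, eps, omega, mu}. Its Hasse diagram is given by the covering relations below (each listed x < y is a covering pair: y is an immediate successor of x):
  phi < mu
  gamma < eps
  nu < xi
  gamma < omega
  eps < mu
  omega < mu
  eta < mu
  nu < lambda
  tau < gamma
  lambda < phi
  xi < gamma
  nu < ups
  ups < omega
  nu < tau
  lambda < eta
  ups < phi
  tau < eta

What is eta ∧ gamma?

tau

Common lower bounds of {eta, gamma}: nu, tau.
The greatest among these is tau.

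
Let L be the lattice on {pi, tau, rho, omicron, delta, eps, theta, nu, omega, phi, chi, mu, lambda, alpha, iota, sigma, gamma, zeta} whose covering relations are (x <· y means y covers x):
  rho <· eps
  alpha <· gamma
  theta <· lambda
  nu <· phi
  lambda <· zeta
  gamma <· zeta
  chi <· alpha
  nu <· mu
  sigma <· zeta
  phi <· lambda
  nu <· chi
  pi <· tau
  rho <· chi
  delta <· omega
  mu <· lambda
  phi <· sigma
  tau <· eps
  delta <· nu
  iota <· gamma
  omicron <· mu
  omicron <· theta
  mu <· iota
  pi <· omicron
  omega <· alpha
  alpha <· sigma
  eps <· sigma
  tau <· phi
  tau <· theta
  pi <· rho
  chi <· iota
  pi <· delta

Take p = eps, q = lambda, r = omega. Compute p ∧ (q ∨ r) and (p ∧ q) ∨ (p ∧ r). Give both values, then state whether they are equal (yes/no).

q ∨ r = zeta, so p ∧ (q ∨ r) = eps ∧ zeta = eps.
p ∧ q = tau and p ∧ r = pi, so (p ∧ q) ∨ (p ∧ r) = tau ∨ pi = tau.
Equal: no.

eps; tau; no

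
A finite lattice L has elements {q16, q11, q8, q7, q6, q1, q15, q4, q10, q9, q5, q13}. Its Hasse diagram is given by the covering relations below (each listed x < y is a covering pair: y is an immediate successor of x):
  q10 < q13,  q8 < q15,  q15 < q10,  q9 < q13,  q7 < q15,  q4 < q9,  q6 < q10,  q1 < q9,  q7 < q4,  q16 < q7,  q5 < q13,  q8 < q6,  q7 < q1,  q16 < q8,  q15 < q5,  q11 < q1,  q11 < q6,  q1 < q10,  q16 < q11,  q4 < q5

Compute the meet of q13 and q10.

q10

Common lower bounds of {q13, q10}: q1, q10, q11, q15, q16, q6, q7, q8.
The greatest among these is q10.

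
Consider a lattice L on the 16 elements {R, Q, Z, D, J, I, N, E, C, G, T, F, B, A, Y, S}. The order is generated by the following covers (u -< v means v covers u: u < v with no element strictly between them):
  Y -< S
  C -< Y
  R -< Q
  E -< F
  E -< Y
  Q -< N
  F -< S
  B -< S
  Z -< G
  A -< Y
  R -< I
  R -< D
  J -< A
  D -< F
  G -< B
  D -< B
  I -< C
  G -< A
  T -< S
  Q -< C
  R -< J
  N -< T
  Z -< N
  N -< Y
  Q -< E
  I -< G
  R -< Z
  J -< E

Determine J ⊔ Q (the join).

Common upper bounds of {J, Q}: E, F, S, Y.
The least among these is E.

E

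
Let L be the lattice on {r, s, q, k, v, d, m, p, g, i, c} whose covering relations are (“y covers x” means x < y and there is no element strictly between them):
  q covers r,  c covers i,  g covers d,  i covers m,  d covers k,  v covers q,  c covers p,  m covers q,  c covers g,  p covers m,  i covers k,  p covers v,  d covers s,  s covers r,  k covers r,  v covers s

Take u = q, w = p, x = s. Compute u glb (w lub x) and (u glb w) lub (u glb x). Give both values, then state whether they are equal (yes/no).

w lub x = p, so u glb (w lub x) = q glb p = q.
u glb w = q and u glb x = r, so (u glb w) lub (u glb x) = q lub r = q.
Equal: yes.

q; q; yes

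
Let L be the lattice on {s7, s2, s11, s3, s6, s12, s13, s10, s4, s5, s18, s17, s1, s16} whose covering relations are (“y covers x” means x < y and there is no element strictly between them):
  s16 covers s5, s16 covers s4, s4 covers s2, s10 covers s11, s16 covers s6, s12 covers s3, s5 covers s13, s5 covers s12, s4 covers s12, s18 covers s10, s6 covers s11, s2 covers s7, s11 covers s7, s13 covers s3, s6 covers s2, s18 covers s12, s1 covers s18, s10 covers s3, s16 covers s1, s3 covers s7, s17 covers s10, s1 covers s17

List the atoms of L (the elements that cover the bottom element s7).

s11, s2, s3

The atoms are exactly the elements that cover s7: s11, s2, s3.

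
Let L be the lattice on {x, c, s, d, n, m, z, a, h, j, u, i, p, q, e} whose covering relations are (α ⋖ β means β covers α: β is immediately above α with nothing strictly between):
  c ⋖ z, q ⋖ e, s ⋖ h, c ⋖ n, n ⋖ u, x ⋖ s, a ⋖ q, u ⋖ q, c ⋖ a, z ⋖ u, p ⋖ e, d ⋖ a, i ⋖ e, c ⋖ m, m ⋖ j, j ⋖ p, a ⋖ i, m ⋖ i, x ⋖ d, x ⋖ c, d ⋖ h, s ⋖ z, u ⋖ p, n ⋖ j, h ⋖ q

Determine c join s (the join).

Common upper bounds of {c, s}: e, p, q, u, z.
The least among these is z.

z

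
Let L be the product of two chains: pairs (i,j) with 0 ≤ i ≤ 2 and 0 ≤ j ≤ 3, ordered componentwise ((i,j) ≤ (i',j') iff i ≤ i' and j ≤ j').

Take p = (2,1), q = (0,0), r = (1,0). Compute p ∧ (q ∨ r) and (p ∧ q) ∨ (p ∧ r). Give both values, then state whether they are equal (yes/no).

q ∨ r = (1,0), so p ∧ (q ∨ r) = (2,1) ∧ (1,0) = (1,0).
p ∧ q = (0,0) and p ∧ r = (1,0), so (p ∧ q) ∨ (p ∧ r) = (0,0) ∨ (1,0) = (1,0).
Equal: yes.

(1,0); (1,0); yes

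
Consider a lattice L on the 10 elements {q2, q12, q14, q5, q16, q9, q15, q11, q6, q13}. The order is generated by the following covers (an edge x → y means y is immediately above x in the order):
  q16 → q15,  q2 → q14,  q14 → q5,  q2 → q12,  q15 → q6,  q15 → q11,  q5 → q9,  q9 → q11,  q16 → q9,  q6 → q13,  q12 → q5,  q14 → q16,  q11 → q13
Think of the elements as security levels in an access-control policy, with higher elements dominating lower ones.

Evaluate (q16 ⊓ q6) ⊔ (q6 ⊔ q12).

q13

q16 ∧ q6 = q16
q6 ∨ q12 = q13
q16 ∨ q13 = q13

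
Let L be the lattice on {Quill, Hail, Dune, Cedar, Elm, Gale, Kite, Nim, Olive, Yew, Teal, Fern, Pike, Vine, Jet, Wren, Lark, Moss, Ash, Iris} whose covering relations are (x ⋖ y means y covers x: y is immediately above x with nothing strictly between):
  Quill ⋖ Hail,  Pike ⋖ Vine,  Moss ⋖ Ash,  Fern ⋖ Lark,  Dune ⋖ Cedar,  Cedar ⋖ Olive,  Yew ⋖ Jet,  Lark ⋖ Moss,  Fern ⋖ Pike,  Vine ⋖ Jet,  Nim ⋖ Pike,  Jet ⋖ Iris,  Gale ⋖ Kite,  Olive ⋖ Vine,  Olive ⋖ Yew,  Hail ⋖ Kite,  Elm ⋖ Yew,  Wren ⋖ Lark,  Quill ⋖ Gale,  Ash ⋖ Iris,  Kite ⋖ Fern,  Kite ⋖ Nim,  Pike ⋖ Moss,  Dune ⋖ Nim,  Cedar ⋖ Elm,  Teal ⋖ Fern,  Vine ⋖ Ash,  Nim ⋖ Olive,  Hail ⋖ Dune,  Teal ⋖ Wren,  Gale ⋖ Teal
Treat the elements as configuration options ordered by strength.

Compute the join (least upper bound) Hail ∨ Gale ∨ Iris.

Iris

Common upper bounds of {Hail, Gale, Iris}: Iris.
The least among these is Iris.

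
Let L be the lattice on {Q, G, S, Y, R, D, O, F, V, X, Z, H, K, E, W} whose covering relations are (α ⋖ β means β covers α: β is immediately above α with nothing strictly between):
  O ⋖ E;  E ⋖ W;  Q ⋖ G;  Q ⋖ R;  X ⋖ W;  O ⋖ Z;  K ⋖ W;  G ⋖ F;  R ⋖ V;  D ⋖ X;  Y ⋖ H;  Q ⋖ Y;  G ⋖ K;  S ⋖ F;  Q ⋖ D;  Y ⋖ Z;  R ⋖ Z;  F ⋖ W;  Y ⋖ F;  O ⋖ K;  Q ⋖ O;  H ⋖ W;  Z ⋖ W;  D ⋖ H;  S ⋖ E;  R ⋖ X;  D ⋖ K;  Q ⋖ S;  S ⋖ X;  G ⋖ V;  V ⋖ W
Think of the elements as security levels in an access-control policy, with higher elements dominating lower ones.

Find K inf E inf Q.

Common lower bounds of {K, E, Q}: Q.
The greatest among these is Q.

Q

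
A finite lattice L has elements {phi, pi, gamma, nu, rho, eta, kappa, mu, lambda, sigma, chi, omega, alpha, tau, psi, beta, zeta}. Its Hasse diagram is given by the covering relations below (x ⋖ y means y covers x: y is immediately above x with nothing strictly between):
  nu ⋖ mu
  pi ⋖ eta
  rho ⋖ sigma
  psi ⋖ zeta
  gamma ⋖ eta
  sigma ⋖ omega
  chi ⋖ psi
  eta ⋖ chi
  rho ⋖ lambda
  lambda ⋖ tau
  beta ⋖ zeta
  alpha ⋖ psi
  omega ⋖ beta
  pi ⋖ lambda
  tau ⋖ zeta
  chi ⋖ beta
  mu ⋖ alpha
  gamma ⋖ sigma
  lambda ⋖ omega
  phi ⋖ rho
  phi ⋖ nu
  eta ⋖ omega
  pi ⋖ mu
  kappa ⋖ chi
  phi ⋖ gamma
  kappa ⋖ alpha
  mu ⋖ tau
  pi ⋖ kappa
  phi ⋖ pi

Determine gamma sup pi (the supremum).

Common upper bounds of {gamma, pi}: beta, chi, eta, omega, psi, zeta.
The least among these is eta.

eta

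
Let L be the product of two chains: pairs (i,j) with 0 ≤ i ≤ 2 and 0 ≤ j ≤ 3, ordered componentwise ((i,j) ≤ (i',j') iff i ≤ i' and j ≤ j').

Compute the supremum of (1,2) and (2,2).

In a product of chains, the join is componentwise max, giving (2,2).

(2,2)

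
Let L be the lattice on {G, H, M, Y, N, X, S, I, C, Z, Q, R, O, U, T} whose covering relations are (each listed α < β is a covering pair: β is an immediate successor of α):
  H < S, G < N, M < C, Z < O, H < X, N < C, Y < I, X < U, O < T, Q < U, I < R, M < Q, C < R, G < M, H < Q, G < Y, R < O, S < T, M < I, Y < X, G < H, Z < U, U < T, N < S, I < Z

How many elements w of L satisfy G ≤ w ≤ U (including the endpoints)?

9

The interval [G, U] = {G, H, I, M, Q, U, X, Y, Z}, which has 9 elements.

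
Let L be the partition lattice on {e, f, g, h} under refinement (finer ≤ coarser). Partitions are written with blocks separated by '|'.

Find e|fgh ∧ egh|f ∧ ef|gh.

The meet (common refinement) of e|fgh, egh|f, ef|gh intersects blocks pairwise, giving e|f|gh.

e|f|gh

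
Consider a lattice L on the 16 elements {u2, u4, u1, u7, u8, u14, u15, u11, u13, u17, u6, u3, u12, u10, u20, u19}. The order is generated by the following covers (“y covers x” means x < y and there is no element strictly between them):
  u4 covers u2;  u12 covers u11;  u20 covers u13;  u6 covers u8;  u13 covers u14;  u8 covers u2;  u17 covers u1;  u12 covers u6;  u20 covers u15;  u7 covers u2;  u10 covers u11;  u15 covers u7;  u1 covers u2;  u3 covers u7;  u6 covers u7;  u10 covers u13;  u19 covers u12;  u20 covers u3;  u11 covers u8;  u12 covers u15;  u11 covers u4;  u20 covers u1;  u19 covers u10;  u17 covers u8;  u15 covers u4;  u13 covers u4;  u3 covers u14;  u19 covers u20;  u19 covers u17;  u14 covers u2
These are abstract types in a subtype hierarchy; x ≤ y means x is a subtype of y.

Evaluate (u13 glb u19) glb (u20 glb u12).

u13 ∧ u19 = u13
u20 ∧ u12 = u15
u13 ∧ u15 = u4

u4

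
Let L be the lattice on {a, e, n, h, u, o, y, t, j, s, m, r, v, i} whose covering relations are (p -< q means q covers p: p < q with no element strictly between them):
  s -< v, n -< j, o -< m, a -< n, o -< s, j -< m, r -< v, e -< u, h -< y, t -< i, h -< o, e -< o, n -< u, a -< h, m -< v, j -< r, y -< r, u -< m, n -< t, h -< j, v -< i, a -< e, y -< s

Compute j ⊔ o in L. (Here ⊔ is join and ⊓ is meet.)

m

j ∨ o = m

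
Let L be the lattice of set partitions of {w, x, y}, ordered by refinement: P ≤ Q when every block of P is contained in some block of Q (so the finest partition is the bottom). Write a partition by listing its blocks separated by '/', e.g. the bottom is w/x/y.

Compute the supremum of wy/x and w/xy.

wxy

Common upper bounds of {wy/x, w/xy}: wxy.
The least among these is wxy.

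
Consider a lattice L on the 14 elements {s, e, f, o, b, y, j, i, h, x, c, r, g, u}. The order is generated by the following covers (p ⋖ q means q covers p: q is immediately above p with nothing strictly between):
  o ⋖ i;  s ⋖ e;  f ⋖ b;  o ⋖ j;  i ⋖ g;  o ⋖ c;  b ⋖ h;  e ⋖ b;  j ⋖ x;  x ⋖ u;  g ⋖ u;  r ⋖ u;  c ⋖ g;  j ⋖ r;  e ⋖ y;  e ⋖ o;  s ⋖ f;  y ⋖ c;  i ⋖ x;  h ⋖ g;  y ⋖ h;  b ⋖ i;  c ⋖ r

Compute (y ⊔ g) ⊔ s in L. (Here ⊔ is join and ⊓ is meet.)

g

y ∨ g = g
g ∨ s = g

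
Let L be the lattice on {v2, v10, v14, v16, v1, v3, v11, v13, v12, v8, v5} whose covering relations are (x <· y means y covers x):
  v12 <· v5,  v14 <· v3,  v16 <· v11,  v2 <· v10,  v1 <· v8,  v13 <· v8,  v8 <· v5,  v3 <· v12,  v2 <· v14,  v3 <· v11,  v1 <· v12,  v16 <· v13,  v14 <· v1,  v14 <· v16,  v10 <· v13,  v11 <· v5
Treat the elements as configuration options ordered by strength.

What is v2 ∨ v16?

v16

Common upper bounds of {v2, v16}: v11, v13, v16, v5, v8.
The least among these is v16.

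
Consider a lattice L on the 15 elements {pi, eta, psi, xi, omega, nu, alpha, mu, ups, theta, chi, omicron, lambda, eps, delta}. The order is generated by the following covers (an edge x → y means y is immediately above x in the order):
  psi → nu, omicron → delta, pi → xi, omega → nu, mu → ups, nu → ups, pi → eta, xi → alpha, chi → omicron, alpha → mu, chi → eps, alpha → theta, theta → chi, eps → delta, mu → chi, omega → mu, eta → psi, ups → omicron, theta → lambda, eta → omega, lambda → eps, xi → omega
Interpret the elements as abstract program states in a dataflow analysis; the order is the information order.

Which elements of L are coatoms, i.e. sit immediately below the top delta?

The coatoms are exactly the elements covered by delta: eps, omicron.

eps, omicron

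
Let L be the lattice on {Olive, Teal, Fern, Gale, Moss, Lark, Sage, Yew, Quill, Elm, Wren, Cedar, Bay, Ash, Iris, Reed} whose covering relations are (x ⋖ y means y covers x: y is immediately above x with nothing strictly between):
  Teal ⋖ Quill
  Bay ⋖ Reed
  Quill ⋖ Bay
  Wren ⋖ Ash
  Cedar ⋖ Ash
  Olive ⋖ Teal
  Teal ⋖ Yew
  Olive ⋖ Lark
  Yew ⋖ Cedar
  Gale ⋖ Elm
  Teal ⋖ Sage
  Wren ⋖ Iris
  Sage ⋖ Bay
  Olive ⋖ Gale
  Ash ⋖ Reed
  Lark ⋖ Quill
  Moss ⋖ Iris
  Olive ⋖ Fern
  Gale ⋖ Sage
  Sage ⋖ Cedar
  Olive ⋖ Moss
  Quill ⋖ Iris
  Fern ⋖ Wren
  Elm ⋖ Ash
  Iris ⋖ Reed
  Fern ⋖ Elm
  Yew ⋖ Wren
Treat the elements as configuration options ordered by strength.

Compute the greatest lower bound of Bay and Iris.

Quill

Common lower bounds of {Bay, Iris}: Lark, Olive, Quill, Teal.
The greatest among these is Quill.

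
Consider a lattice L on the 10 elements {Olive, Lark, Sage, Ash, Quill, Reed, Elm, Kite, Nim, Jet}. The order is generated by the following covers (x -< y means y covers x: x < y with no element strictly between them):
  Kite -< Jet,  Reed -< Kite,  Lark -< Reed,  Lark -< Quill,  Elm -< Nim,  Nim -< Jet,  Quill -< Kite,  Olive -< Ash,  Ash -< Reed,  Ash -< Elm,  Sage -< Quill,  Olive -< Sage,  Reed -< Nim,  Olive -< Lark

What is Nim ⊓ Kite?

Reed

Common lower bounds of {Nim, Kite}: Ash, Lark, Olive, Reed.
The greatest among these is Reed.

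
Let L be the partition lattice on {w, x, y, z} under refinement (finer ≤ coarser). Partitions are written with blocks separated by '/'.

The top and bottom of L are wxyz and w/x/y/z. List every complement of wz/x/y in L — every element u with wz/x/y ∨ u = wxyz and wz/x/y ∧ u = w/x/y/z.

Need u with wz/x/y ∨ u = wxyz and wz/x/y ∧ u = w/x/y/z.
Checking each element gives: w/xyz, wx/yz, wxy/z, wy/xz.

w/xyz, wx/yz, wxy/z, wy/xz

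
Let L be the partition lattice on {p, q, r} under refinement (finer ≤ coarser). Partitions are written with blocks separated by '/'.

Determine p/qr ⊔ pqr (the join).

pqr

The join of p/qr and pqr merges any blocks that overlap across the partitions, giving pqr.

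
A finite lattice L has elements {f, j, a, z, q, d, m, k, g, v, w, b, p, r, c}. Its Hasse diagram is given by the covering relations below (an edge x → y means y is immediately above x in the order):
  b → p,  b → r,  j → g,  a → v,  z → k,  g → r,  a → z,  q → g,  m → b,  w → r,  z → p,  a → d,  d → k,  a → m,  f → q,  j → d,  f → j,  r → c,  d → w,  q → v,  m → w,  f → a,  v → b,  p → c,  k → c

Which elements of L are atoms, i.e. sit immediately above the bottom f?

a, j, q

The atoms are exactly the elements that cover f: a, j, q.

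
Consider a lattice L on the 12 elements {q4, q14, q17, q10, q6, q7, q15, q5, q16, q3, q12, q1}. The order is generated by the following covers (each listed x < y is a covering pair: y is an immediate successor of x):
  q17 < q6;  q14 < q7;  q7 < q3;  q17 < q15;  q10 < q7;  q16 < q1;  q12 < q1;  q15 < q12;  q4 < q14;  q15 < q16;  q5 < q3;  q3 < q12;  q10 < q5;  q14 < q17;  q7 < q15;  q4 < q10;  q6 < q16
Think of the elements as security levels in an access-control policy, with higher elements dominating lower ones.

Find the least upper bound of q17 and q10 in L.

Common upper bounds of {q17, q10}: q1, q12, q15, q16.
The least among these is q15.

q15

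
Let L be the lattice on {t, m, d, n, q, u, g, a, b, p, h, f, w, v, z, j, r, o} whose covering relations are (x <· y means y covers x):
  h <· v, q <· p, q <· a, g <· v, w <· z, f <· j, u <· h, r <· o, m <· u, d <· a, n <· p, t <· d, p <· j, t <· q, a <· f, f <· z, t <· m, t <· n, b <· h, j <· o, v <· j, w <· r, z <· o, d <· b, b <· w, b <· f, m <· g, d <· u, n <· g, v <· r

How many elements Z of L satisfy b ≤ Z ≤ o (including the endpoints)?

The interval [b, o] = {b, f, h, j, o, r, v, w, z}, which has 9 elements.

9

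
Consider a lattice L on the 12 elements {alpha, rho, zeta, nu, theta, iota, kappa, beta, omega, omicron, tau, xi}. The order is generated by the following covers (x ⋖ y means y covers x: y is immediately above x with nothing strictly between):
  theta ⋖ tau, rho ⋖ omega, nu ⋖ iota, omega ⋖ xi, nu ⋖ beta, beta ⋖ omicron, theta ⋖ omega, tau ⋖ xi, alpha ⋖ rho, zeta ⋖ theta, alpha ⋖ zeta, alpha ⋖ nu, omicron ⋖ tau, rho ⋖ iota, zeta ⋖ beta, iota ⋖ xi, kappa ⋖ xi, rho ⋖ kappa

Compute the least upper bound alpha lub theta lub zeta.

theta

Common upper bounds of {alpha, theta, zeta}: omega, tau, theta, xi.
The least among these is theta.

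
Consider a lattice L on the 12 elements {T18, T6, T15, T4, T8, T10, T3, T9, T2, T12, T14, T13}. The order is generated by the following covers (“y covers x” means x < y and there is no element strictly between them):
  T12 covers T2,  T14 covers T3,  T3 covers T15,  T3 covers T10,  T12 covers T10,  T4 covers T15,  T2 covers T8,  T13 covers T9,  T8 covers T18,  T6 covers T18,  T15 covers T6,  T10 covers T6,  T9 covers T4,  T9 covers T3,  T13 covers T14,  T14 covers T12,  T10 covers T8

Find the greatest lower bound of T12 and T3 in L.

Common lower bounds of {T12, T3}: T10, T18, T6, T8.
The greatest among these is T10.

T10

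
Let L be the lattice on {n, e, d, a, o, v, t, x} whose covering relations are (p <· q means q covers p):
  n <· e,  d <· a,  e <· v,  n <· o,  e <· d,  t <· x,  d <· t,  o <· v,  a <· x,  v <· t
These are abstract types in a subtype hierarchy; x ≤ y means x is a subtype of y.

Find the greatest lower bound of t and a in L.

d

Common lower bounds of {t, a}: d, e, n.
The greatest among these is d.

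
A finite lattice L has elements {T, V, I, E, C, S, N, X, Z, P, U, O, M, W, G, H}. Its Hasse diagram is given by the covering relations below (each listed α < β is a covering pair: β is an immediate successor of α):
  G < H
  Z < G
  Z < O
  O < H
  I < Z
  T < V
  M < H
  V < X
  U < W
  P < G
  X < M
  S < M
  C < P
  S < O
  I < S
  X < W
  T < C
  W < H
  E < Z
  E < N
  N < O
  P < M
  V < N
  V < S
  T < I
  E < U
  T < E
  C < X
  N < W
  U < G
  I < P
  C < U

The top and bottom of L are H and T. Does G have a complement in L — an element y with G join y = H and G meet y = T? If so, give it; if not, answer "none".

V

Need y with G ∨ y = H and G ∧ y = T.
Checking each element gives: V.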